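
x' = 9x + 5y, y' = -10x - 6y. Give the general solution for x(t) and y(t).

x(t) = C_1e^(4t) + C_2e^(-t), y(t) = -C_1e^(4t) - 2C_2e^(-t)

Coefficient matrix A = [[9, 5], [-10, -6]].
Characteristic polynomial det(A - λI) = λ^2 - 3λ - 4 = 0.
Eigenvalues λ = 4, -1.
For λ=4: (A-λI) row 1 is [5, 5], so an eigenvector is (1, -1).
For λ=-1: (A-λI) row 1 is [10, 5], so an eigenvector is (1, -2).
General solution: C_1e^(4t)(1,-1) + C_2e^(-t)(1,-2).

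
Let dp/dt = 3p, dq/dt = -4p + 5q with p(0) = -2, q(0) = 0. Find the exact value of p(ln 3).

A = [[3,0],[-4,5]]; eigenvalues λ = 5, 3.
Eigenvectors: (0,1) for λ=5, (1,2) for λ=3.
From the initial condition, c_1 = 4, c_2 = -2.
p(ln 3) = (4)(3^5)(0) + (-2)(3^3)(1) = -54.

-54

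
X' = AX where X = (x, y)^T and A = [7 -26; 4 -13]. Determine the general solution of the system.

x(t) = 2K_1e^(-3t)sin(2t) + 3K_1e^(-3t)cos(2t) + 3K_2e^(-3t)sin(2t) - 2K_2e^(-3t)cos(2t), y(t) = K_1e^(-3t)sin(2t) + K_1e^(-3t)cos(2t) + K_2e^(-3t)sin(2t) - K_2e^(-3t)cos(2t)

Coefficient matrix A = [[7, -26], [4, -13]].
Characteristic polynomial det(A - λI) = λ^2 + 6λ + 13 = 0.
Eigenvalues λ = -3 ± 2i (complex conjugate pair).
For λ=-3+2i: an eigenvector is (3,1) - i(2,1) = (3 - 2i, 1 - i).
A real fundamental pair from Re and Im of e^((-3+2i)t)v: X_1 = e^(-3t)(cos(2t)·(3,1) + sin(2t)·(2,1)), X_2 = e^(-3t)(sin(2t)·(3,1) - cos(2t)·(2,1)).
General solution: K_1X_1 + K_2X_2.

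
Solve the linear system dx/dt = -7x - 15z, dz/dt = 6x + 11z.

x(t) = c_1e^(2t)sin(3t) - 2c_1e^(2t)cos(3t) - 2c_2e^(2t)sin(3t) - c_2e^(2t)cos(3t), z(t) = -c_1e^(2t)sin(3t) + c_1e^(2t)cos(3t) + c_2e^(2t)sin(3t) + c_2e^(2t)cos(3t)

Coefficient matrix A = [[-7, -15], [6, 11]].
Characteristic polynomial det(A - λI) = λ^2 - 4λ + 13 = 0.
Eigenvalues λ = 2 ± 3i (complex conjugate pair).
For λ=2+3i: an eigenvector is (-2,1) - i(1,-1) = (-2 - i, 1 + i).
A real fundamental pair from Re and Im of e^((2+3i)t)v: X_1 = e^(2t)(cos(3t)·(-2,1) + sin(3t)·(1,-1)), X_2 = e^(2t)(sin(3t)·(-2,1) - cos(3t)·(1,-1)).
General solution: c_1X_1 + c_2X_2.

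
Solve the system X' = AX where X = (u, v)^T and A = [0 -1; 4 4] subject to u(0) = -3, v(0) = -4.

u(t) = 10te^(2t) - 3e^(2t), v(t) = -20te^(2t) - 4e^(2t)

Coefficient matrix A = [[0, -1], [4, 4]].
Characteristic polynomial det(A - λI) = λ^2 - 4λ + 4 = 0.
Single eigenvalue λ = 2 with algebraic multiplicity 2.
Eigenvector v = (-1,2); generalized eigenvector w with (A-λI)w=v is (-1,3).
General solution: e^(2t)[K_1·v + K_2·(t·v + w)].
Applying u(0)=-3, v(0)=-4 gives K_1=13, K_2=-10.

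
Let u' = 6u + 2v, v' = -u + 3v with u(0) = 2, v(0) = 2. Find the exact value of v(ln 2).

A = [[6,2],[-1,3]]; eigenvalues λ = 5, 4.
Eigenvectors: (-2,1) for λ=5, (1,-1) for λ=4.
From the initial condition, c_1 = -4, c_2 = -6.
v(ln 2) = (-4)(2^5)(1) + (-6)(2^4)(-1) = -32.

-32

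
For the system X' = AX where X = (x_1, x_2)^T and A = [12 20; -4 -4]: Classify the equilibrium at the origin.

unstable spiral

A = [[12,20],[-4,-4]]; det(A-λI) = λ^2 - 8λ + 32.
λ = 4 ± 4i: positive real part.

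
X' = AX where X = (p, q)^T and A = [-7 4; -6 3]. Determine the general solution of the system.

Coefficient matrix A = [[-7, 4], [-6, 3]].
Characteristic polynomial det(A - λI) = λ^2 + 4λ + 3 = 0.
Eigenvalues λ = -1, -3.
For λ=-1: (A-λI) row 1 is [-6, 4], so an eigenvector is (-2, -3).
For λ=-3: (A-λI) row 1 is [-4, 4], so an eigenvector is (1, 1).
General solution: c_1e^(-t)(-2,-3) + c_2e^(-3t)(1,1).

p(t) = -2c_1e^(-t) + c_2e^(-3t), q(t) = -3c_1e^(-t) + c_2e^(-3t)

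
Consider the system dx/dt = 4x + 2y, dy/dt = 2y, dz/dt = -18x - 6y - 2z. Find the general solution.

Coefficient matrix A = [[4, 2, 0], [0, 2, 0], [-18, -6, -2]].
det(A - λI) = 0 gives eigenvalues λ = 4, -2, 2.
For λ=4: eigenvector (1,0,-3).
For λ=-2: eigenvector (0,0,1).
For λ=2: eigenvector (-1,1,3).
General solution: C_1e^(4t)(1,0,-3) + C_2e^(-2t)(0,0,1) + C_3e^(2t)(-1,1,3).

x(t) = C_1e^(4t) - C_3e^(2t), y(t) = C_3e^(2t), z(t) = -3C_1e^(4t) + C_2e^(-2t) + 3C_3e^(2t)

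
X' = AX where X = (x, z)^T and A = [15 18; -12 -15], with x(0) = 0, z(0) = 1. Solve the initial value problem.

x(t) = 3e^(3t) - 3e^(-3t), z(t) = -2e^(3t) + 3e^(-3t)

Coefficient matrix A = [[15, 18], [-12, -15]].
Characteristic polynomial det(A - λI) = λ^2 - 9 = 0.
Eigenvalues λ = 3, -3.
For λ=3: (A-λI) row 1 is [12, 18], so an eigenvector is (3, -2).
For λ=-3: (A-λI) row 1 is [18, 18], so an eigenvector is (1, -1).
General solution: C_1e^(3t)(3,-2) + C_2e^(-3t)(1,-1).
Applying x(0)=0, z(0)=1 gives C_1=1, C_2=-3.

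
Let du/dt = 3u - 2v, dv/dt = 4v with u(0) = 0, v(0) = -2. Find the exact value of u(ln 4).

A = [[3,-2],[0,4]]; eigenvalues λ = 3, 4.
Eigenvectors: (-1,0) for λ=3, (2,-1) for λ=4.
From the initial condition, c_1 = 4, c_2 = 2.
u(ln 4) = (4)(4^3)(-1) + (2)(4^4)(2) = 768.

768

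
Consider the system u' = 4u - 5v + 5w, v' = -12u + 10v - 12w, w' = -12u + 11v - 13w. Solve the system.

u(t) = C_1e^(4t) - C_3e^(-t), v(t) = -2C_1e^(4t) + C_2e^(-2t), w(t) = -2C_1e^(4t) + C_2e^(-2t) + C_3e^(-t)

Coefficient matrix A = [[4, -5, 5], [-12, 10, -12], [-12, 11, -13]].
det(A - λI) = 0 gives eigenvalues λ = 4, -2, -1.
For λ=4: eigenvector (1,-2,-2).
For λ=-2: eigenvector (0,1,1).
For λ=-1: eigenvector (-1,0,1).
General solution: C_1e^(4t)(1,-2,-2) + C_2e^(-2t)(0,1,1) + C_3e^(-t)(-1,0,1).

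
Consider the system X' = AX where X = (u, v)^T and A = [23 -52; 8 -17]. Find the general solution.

Coefficient matrix A = [[23, -52], [8, -17]].
Characteristic polynomial det(A - λI) = λ^2 - 6λ + 25 = 0.
Eigenvalues λ = 3 ± 4i (complex conjugate pair).
For λ=3+4i: an eigenvector is (3,1) - i(2,1) = (3 - 2i, 1 - i).
A real fundamental pair from Re and Im of e^((3+4i)t)v: X_1 = e^(3t)(cos(4t)·(3,1) + sin(4t)·(2,1)), X_2 = e^(3t)(sin(4t)·(3,1) - cos(4t)·(2,1)).
General solution: c_1X_1 + c_2X_2.

u(t) = 2c_1e^(3t)sin(4t) + 3c_1e^(3t)cos(4t) + 3c_2e^(3t)sin(4t) - 2c_2e^(3t)cos(4t), v(t) = c_1e^(3t)sin(4t) + c_1e^(3t)cos(4t) + c_2e^(3t)sin(4t) - c_2e^(3t)cos(4t)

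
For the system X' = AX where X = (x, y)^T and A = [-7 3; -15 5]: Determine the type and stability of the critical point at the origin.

A = [[-7,3],[-15,5]]; det(A-λI) = λ^2 + 2λ + 10.
λ = -1 ± 3i: negative real part.

stable spiral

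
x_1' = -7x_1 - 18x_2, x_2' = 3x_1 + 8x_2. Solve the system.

x_1(t) = 2c_1e^(2t) + 3c_2e^(-t), x_2(t) = -c_1e^(2t) - c_2e^(-t)

Coefficient matrix A = [[-7, -18], [3, 8]].
Characteristic polynomial det(A - λI) = λ^2 - λ - 2 = 0.
Eigenvalues λ = 2, -1.
For λ=2: (A-λI) row 1 is [-9, -18], so an eigenvector is (2, -1).
For λ=-1: (A-λI) row 1 is [-6, -18], so an eigenvector is (3, -1).
General solution: c_1e^(2t)(2,-1) + c_2e^(-t)(3,-1).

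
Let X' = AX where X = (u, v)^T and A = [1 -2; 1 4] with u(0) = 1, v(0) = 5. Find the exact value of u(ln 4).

-512

A = [[1,-2],[1,4]]; eigenvalues λ = 3, 2.
Eigenvectors: (-1,1) for λ=3, (-2,1) for λ=2.
From the initial condition, c_1 = 11, c_2 = -6.
u(ln 4) = (11)(4^3)(-1) + (-6)(4^2)(-2) = -512.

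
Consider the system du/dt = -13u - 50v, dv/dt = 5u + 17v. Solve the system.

Coefficient matrix A = [[-13, -50], [5, 17]].
Characteristic polynomial det(A - λI) = λ^2 - 4λ + 29 = 0.
Eigenvalues λ = 2 ± 5i (complex conjugate pair).
For λ=2+5i: an eigenvector is (-3,1) - i(-1,0) = (-3 + i, 1).
A real fundamental pair from Re and Im of e^((2+5i)t)v: X_1 = e^(2t)(cos(5t)·(-3,1) + sin(5t)·(-1,0)), X_2 = e^(2t)(sin(5t)·(-3,1) - cos(5t)·(-1,0)).
General solution: K_1X_1 + K_2X_2.

u(t) = -K_1e^(2t)sin(5t) - 3K_1e^(2t)cos(5t) - 3K_2e^(2t)sin(5t) + K_2e^(2t)cos(5t), v(t) = K_1e^(2t)cos(5t) + K_2e^(2t)sin(5t)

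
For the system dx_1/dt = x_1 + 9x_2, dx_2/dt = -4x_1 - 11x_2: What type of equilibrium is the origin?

stable improper node

A = [[1,9],[-4,-11]]; det(A-λI) = λ^2 + 10λ + 25.
repeated λ = -5 with a single eigenvector.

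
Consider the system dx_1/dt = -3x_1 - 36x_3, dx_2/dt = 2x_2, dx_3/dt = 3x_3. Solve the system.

x_1(t) = C_2e^(-3t) - 6C_3e^(3t), x_2(t) = C_1e^(2t), x_3(t) = C_3e^(3t)

Coefficient matrix A = [[-3, 0, -36], [0, 2, 0], [0, 0, 3]].
det(A - λI) = 0 gives eigenvalues λ = 2, -3, 3.
For λ=2: eigenvector (0,1,0).
For λ=-3: eigenvector (1,0,0).
For λ=3: eigenvector (-6,0,1).
General solution: C_1e^(2t)(0,1,0) + C_2e^(-3t)(1,0,0) + C_3e^(3t)(-6,0,1).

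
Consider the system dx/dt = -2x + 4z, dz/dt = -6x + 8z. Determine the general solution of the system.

Coefficient matrix A = [[-2, 4], [-6, 8]].
Characteristic polynomial det(A - λI) = λ^2 - 6λ + 8 = 0.
Eigenvalues λ = 4, 2.
For λ=4: (A-λI) row 1 is [-6, 4], so an eigenvector is (-2, -3).
For λ=2: (A-λI) row 1 is [-4, 4], so an eigenvector is (1, 1).
General solution: K_1e^(4t)(-2,-3) + K_2e^(2t)(1,1).

x(t) = -2K_1e^(4t) + K_2e^(2t), z(t) = -3K_1e^(4t) + K_2e^(2t)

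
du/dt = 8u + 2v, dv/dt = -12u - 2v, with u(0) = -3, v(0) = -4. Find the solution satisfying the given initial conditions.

Coefficient matrix A = [[8, 2], [-12, -2]].
Characteristic polynomial det(A - λI) = λ^2 - 6λ + 8 = 0.
Eigenvalues λ = 4, 2.
For λ=4: (A-λI) row 1 is [4, 2], so an eigenvector is (-1, 2).
For λ=2: (A-λI) row 1 is [6, 2], so an eigenvector is (1, -3).
General solution: c_1e^(4t)(-1,2) + c_2e^(2t)(1,-3).
Applying u(0)=-3, v(0)=-4 gives c_1=13, c_2=10.

u(t) = -13e^(4t) + 10e^(2t), v(t) = 26e^(4t) - 30e^(2t)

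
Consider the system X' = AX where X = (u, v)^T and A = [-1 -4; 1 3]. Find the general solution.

u(t) = 2K_1e^(t) + 2K_2te^(t) + 3K_2e^(t), v(t) = -K_1e^(t) - K_2te^(t) - 2K_2e^(t)

Coefficient matrix A = [[-1, -4], [1, 3]].
Characteristic polynomial det(A - λI) = λ^2 - 2λ + 1 = 0.
Single eigenvalue λ = 1 with algebraic multiplicity 2.
Eigenvector v = (2,-1); generalized eigenvector w with (A-λI)w=v is (3,-2).
General solution: e^(t)[K_1·v + K_2·(t·v + w)].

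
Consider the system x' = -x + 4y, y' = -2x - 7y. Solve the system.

x(t) = -C_1e^(-5t) - 2C_2e^(-3t), y(t) = C_1e^(-5t) + C_2e^(-3t)

Coefficient matrix A = [[-1, 4], [-2, -7]].
Characteristic polynomial det(A - λI) = λ^2 + 8λ + 15 = 0.
Eigenvalues λ = -5, -3.
For λ=-5: (A-λI) row 1 is [4, 4], so an eigenvector is (-1, 1).
For λ=-3: (A-λI) row 1 is [2, 4], so an eigenvector is (-2, 1).
General solution: C_1e^(-5t)(-1,1) + C_2e^(-3t)(-2,1).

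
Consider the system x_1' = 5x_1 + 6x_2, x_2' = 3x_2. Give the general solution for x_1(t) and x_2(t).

x_1(t) = C_1e^(5t) + 3C_2e^(3t), x_2(t) = -C_2e^(3t)

Coefficient matrix A = [[5, 6], [0, 3]].
Characteristic polynomial det(A - λI) = λ^2 - 8λ + 15 = 0.
Eigenvalues λ = 5, 3.
For λ=5: (A-λI) row 1 is [0, 6], so an eigenvector is (1, 0).
For λ=3: (A-λI) row 1 is [2, 6], so an eigenvector is (3, -1).
General solution: C_1e^(5t)(1,0) + C_2e^(3t)(3,-1).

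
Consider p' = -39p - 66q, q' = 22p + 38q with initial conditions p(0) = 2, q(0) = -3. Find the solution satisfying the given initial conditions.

p(t) = 12e^(5t) - 10e^(-6t), q(t) = -8e^(5t) + 5e^(-6t)

Coefficient matrix A = [[-39, -66], [22, 38]].
Characteristic polynomial det(A - λI) = λ^2 + λ - 30 = 0.
Eigenvalues λ = -6, 5.
For λ=-6: (A-λI) row 1 is [-33, -66], so an eigenvector is (2, -1).
For λ=5: (A-λI) row 1 is [-44, -66], so an eigenvector is (-3, 2).
General solution: K_1e^(-6t)(2,-1) + K_2e^(5t)(-3,2).
Applying p(0)=2, q(0)=-3 gives K_1=-5, K_2=-4.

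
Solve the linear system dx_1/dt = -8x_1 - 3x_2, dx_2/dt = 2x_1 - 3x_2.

x_1(t) = -3K_1e^(-6t) - K_2e^(-5t), x_2(t) = 2K_1e^(-6t) + K_2e^(-5t)

Coefficient matrix A = [[-8, -3], [2, -3]].
Characteristic polynomial det(A - λI) = λ^2 + 11λ + 30 = 0.
Eigenvalues λ = -6, -5.
For λ=-6: (A-λI) row 1 is [-2, -3], so an eigenvector is (-3, 2).
For λ=-5: (A-λI) row 1 is [-3, -3], so an eigenvector is (-1, 1).
General solution: K_1e^(-6t)(-3,2) + K_2e^(-5t)(-1,1).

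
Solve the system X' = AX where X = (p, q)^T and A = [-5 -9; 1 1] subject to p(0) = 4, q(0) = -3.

p(t) = 15te^(-2t) + 4e^(-2t), q(t) = -5te^(-2t) - 3e^(-2t)

Coefficient matrix A = [[-5, -9], [1, 1]].
Characteristic polynomial det(A - λI) = λ^2 + 4λ + 4 = 0.
Single eigenvalue λ = -2 with algebraic multiplicity 2.
Eigenvector v = (-3,1); generalized eigenvector w with (A-λI)w=v is (1,0).
General solution: e^(-2t)[c_1·v + c_2·(t·v + w)].
Applying p(0)=4, q(0)=-3 gives c_1=-3, c_2=-5.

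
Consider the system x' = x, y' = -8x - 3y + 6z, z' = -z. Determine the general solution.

x(t) = c_3e^(t), y(t) = 3c_1e^(-t) + c_2e^(-3t) - 2c_3e^(t), z(t) = c_1e^(-t)

Coefficient matrix A = [[1, 0, 0], [-8, -3, 6], [0, 0, -1]].
det(A - λI) = 0 gives eigenvalues λ = -1, -3, 1.
For λ=-1: eigenvector (0,3,1).
For λ=-3: eigenvector (0,1,0).
For λ=1: eigenvector (1,-2,0).
General solution: c_1e^(-t)(0,3,1) + c_2e^(-3t)(0,1,0) + c_3e^(t)(1,-2,0).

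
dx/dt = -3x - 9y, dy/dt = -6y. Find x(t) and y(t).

x(t) = -3c_1e^(-6t) - c_2e^(-3t), y(t) = -c_1e^(-6t)

Coefficient matrix A = [[-3, -9], [0, -6]].
Characteristic polynomial det(A - λI) = λ^2 + 9λ + 18 = 0.
Eigenvalues λ = -6, -3.
For λ=-6: (A-λI) row 1 is [3, -9], so an eigenvector is (-3, -1).
For λ=-3: (A-λI) row 1 is [0, -9], so an eigenvector is (-1, 0).
General solution: c_1e^(-6t)(-3,-1) + c_2e^(-3t)(-1,0).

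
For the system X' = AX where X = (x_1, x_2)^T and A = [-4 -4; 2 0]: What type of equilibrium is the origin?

stable spiral

A = [[-4,-4],[2,0]]; det(A-λI) = λ^2 + 4λ + 8.
λ = -2 ± 2i: negative real part.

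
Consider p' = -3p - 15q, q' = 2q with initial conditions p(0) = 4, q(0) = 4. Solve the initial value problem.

Coefficient matrix A = [[-3, -15], [0, 2]].
Characteristic polynomial det(A - λI) = λ^2 + λ - 6 = 0.
Eigenvalues λ = 2, -3.
For λ=2: (A-λI) row 1 is [-5, -15], so an eigenvector is (3, -1).
For λ=-3: (A-λI) row 1 is [0, -15], so an eigenvector is (-1, 0).
General solution: c_1e^(2t)(3,-1) + c_2e^(-3t)(-1,0).
Applying p(0)=4, q(0)=4 gives c_1=-4, c_2=-16.

p(t) = -12e^(2t) + 16e^(-3t), q(t) = 4e^(2t)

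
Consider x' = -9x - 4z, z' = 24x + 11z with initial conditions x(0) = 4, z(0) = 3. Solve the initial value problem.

Coefficient matrix A = [[-9, -4], [24, 11]].
Characteristic polynomial det(A - λI) = λ^2 - 2λ - 3 = 0.
Eigenvalues λ = -1, 3.
For λ=-1: (A-λI) row 1 is [-8, -4], so an eigenvector is (1, -2).
For λ=3: (A-λI) row 1 is [-12, -4], so an eigenvector is (-1, 3).
General solution: c_1e^(-t)(1,-2) + c_2e^(3t)(-1,3).
Applying x(0)=4, z(0)=3 gives c_1=15, c_2=11.

x(t) = -11e^(3t) + 15e^(-t), z(t) = 33e^(3t) - 30e^(-t)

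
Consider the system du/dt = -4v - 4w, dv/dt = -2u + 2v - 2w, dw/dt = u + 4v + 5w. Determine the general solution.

Coefficient matrix A = [[0, -4, -4], [-2, 2, -2], [1, 4, 5]].
det(A - λI) = 0 gives eigenvalues λ = 2, 1, 4.
For λ=2: eigenvector (2,1,-2).
For λ=1: eigenvector (4,2,-3).
For λ=4: eigenvector (-1,0,1).
General solution: c_1e^(2t)(2,1,-2) + c_2e^(t)(4,2,-3) + c_3e^(4t)(-1,0,1).

u(t) = 2c_1e^(2t) + 4c_2e^(t) - c_3e^(4t), v(t) = c_1e^(2t) + 2c_2e^(t), w(t) = -2c_1e^(2t) - 3c_2e^(t) + c_3e^(4t)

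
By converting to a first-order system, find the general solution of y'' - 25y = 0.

y(t) = c_1e^(5t) + c_2e^(-5t)

Let x_1 = y, x_2 = y'. Then x_1' = x_2 and x_2' = 25x_1.
A = [[0,1],[25,0]]; det(A-λI) = λ^2 - 25.
Eigenvalues λ = 5, -5 with eigenvectors (1,5), (1,-5).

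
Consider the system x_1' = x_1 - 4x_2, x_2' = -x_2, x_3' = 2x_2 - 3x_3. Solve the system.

x_1(t) = C_1e^(t) + 2C_2e^(-t), x_2(t) = C_2e^(-t), x_3(t) = C_2e^(-t) + C_3e^(-3t)

Coefficient matrix A = [[1, -4, 0], [0, -1, 0], [0, 2, -3]].
det(A - λI) = 0 gives eigenvalues λ = 1, -1, -3.
For λ=1: eigenvector (1,0,0).
For λ=-1: eigenvector (2,1,1).
For λ=-3: eigenvector (0,0,1).
General solution: C_1e^(t)(1,0,0) + C_2e^(-t)(2,1,1) + C_3e^(-3t)(0,0,1).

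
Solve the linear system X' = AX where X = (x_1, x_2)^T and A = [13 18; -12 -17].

x_1(t) = c_1e^(-5t) + 3c_2e^(t), x_2(t) = -c_1e^(-5t) - 2c_2e^(t)

Coefficient matrix A = [[13, 18], [-12, -17]].
Characteristic polynomial det(A - λI) = λ^2 + 4λ - 5 = 0.
Eigenvalues λ = -5, 1.
For λ=-5: (A-λI) row 1 is [18, 18], so an eigenvector is (1, -1).
For λ=1: (A-λI) row 1 is [12, 18], so an eigenvector is (3, -2).
General solution: c_1e^(-5t)(1,-1) + c_2e^(t)(3,-2).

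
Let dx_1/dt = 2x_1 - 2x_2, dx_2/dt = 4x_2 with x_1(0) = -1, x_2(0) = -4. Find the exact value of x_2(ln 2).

-64

A = [[2,-2],[0,4]]; eigenvalues λ = 2, 4.
Eigenvectors: (-1,0) for λ=2, (1,-1) for λ=4.
From the initial condition, c_1 = 5, c_2 = 4.
x_2(ln 2) = (5)(2^2)(0) + (4)(2^4)(-1) = -64.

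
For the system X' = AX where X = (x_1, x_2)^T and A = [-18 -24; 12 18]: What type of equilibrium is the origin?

A = [[-18,-24],[12,18]]; det(A-λI) = λ^2 - 36.
λ = 6, -6: opposite signs.

saddle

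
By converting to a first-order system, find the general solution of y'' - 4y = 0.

Let x_1 = y, x_2 = y'. Then x_1' = x_2 and x_2' = 4x_1.
A = [[0,1],[4,0]]; det(A-λI) = λ^2 - 4.
Eigenvalues λ = -2, 2 with eigenvectors (1,-2), (1,2).

y(t) = C_1e^(-2t) + C_2e^(2t)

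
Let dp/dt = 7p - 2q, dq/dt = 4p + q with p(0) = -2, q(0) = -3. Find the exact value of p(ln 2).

A = [[7,-2],[4,1]]; eigenvalues λ = 3, 5.
Eigenvectors: (1,2) for λ=3, (1,1) for λ=5.
From the initial condition, c_1 = -1, c_2 = -1.
p(ln 2) = (-1)(2^3)(1) + (-1)(2^5)(1) = -40.

-40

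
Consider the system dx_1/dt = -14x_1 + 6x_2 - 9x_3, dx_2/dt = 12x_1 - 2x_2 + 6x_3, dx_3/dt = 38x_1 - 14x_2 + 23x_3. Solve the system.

Coefficient matrix A = [[-14, 6, -9], [12, -2, 6], [38, -14, 23]].
det(A - λI) = 0 gives eigenvalues λ = 4, 2, 1.
For λ=4: eigenvector (1,0,-2).
For λ=2: eigenvector (0,-3,-2).
For λ=1: eigenvector (-1,2,3).
General solution: K_1e^(4t)(1,0,-2) + K_2e^(2t)(0,-3,-2) + K_3e^(t)(-1,2,3).

x_1(t) = K_1e^(4t) - K_3e^(t), x_2(t) = -3K_2e^(2t) + 2K_3e^(t), x_3(t) = -2K_1e^(4t) - 2K_2e^(2t) + 3K_3e^(t)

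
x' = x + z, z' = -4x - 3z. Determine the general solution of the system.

x(t) = c_1e^(-t) + c_2te^(-t), z(t) = -2c_1e^(-t) - 2c_2te^(-t) + c_2e^(-t)

Coefficient matrix A = [[1, 1], [-4, -3]].
Characteristic polynomial det(A - λI) = λ^2 + 2λ + 1 = 0.
Single eigenvalue λ = -1 with algebraic multiplicity 2.
Eigenvector v = (1,-2); generalized eigenvector w with (A-λI)w=v is (0,1).
General solution: e^(-t)[c_1·v + c_2·(t·v + w)].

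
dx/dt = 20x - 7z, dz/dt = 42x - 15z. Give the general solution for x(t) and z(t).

Coefficient matrix A = [[20, -7], [42, -15]].
Characteristic polynomial det(A - λI) = λ^2 - 5λ - 6 = 0.
Eigenvalues λ = -1, 6.
For λ=-1: (A-λI) row 1 is [21, -7], so an eigenvector is (1, 3).
For λ=6: (A-λI) row 1 is [14, -7], so an eigenvector is (-1, -2).
General solution: C_1e^(-t)(1,3) + C_2e^(6t)(-1,-2).

x(t) = C_1e^(-t) - C_2e^(6t), z(t) = 3C_1e^(-t) - 2C_2e^(6t)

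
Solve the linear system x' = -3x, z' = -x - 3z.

x(t) = -K_2e^(-3t), z(t) = K_1e^(-3t) + K_2te^(-3t) + 3K_2e^(-3t)

Coefficient matrix A = [[-3, 0], [-1, -3]].
Characteristic polynomial det(A - λI) = λ^2 + 6λ + 9 = 0.
Single eigenvalue λ = -3 with algebraic multiplicity 2.
Eigenvector v = (0,1); generalized eigenvector w with (A-λI)w=v is (-1,3).
General solution: e^(-3t)[K_1·v + K_2·(t·v + w)].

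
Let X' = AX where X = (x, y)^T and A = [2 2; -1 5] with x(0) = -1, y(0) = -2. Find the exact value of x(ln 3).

-189

A = [[2,2],[-1,5]]; eigenvalues λ = 4, 3.
Eigenvectors: (1,1) for λ=4, (-2,-1) for λ=3.
From the initial condition, c_1 = -3, c_2 = -1.
x(ln 3) = (-3)(3^4)(1) + (-1)(3^3)(-2) = -189.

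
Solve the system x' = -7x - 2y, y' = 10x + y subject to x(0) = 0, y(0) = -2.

Coefficient matrix A = [[-7, -2], [10, 1]].
Characteristic polynomial det(A - λI) = λ^2 + 6λ + 13 = 0.
Eigenvalues λ = -3 ± 2i (complex conjugate pair).
For λ=-3+2i: an eigenvector is (-1,2) - i(0,-1) = (-1, 2 + i).
A real fundamental pair from Re and Im of e^((-3+2i)t)v: X_1 = e^(-3t)(cos(2t)·(-1,2) + sin(2t)·(0,-1)), X_2 = e^(-3t)(sin(2t)·(-1,2) - cos(2t)·(0,-1)).
General solution: K_1X_1 + K_2X_2.
Applying x(0)=0, y(0)=-2 gives K_1=0, K_2=-2.

x(t) = 2e^(-3t)sin(2t), y(t) = -4e^(-3t)sin(2t) - 2e^(-3t)cos(2t)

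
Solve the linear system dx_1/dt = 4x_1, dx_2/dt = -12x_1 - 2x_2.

x_1(t) = -K_1e^(4t), x_2(t) = 2K_1e^(4t) + K_2e^(-2t)

Coefficient matrix A = [[4, 0], [-12, -2]].
Characteristic polynomial det(A - λI) = λ^2 - 2λ - 8 = 0.
Eigenvalues λ = 4, -2.
For λ=4: (A-λI) row 2 is [-12, -6], so an eigenvector is (-1, 2).
For λ=-2: (A-λI) row 1 is [6, 0], so an eigenvector is (0, 1).
General solution: K_1e^(4t)(-1,2) + K_2e^(-2t)(0,1).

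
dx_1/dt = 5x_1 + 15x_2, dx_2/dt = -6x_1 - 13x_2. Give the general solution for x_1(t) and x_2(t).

x_1(t) = c_1e^(-4t)sin(3t) + 2c_1e^(-4t)cos(3t) + 2c_2e^(-4t)sin(3t) - c_2e^(-4t)cos(3t), x_2(t) = -c_1e^(-4t)sin(3t) - c_1e^(-4t)cos(3t) - c_2e^(-4t)sin(3t) + c_2e^(-4t)cos(3t)

Coefficient matrix A = [[5, 15], [-6, -13]].
Characteristic polynomial det(A - λI) = λ^2 + 8λ + 25 = 0.
Eigenvalues λ = -4 ± 3i (complex conjugate pair).
For λ=-4+3i: an eigenvector is (2,-1) - i(1,-1) = (2 - i, -1 + i).
A real fundamental pair from Re and Im of e^((-4+3i)t)v: X_1 = e^(-4t)(cos(3t)·(2,-1) + sin(3t)·(1,-1)), X_2 = e^(-4t)(sin(3t)·(2,-1) - cos(3t)·(1,-1)).
General solution: c_1X_1 + c_2X_2.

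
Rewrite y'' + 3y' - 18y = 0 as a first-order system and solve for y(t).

y(t) = K_1e^(3t) + K_2e^(-6t)

Let x_1 = y, x_2 = y'. Then x_1' = x_2 and x_2' = 18x_1 - 3x_2.
A = [[0,1],[18,-3]]; det(A-λI) = λ^2 + 3λ - 18.
Eigenvalues λ = 3, -6 with eigenvectors (1,3), (1,-6).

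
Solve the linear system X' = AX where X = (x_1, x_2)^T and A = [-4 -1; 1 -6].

Coefficient matrix A = [[-4, -1], [1, -6]].
Characteristic polynomial det(A - λI) = λ^2 + 10λ + 25 = 0.
Single eigenvalue λ = -5 with algebraic multiplicity 2.
Eigenvector v = (1,1); generalized eigenvector w with (A-λI)w=v is (-2,-3).
General solution: e^(-5t)[C_1·v + C_2·(t·v + w)].

x_1(t) = C_1e^(-5t) + C_2te^(-5t) - 2C_2e^(-5t), x_2(t) = C_1e^(-5t) + C_2te^(-5t) - 3C_2e^(-5t)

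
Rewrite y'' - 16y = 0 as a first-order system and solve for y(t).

y(t) = K_1e^(-4t) + K_2e^(4t)

Let x_1 = y, x_2 = y'. Then x_1' = x_2 and x_2' = 16x_1.
A = [[0,1],[16,0]]; det(A-λI) = λ^2 - 16.
Eigenvalues λ = -4, 4 with eigenvectors (1,-4), (1,4).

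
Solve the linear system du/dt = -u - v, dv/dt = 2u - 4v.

u(t) = c_1e^(-3t) - c_2e^(-2t), v(t) = 2c_1e^(-3t) - c_2e^(-2t)

Coefficient matrix A = [[-1, -1], [2, -4]].
Characteristic polynomial det(A - λI) = λ^2 + 5λ + 6 = 0.
Eigenvalues λ = -3, -2.
For λ=-3: (A-λI) row 1 is [2, -1], so an eigenvector is (1, 2).
For λ=-2: (A-λI) row 1 is [1, -1], so an eigenvector is (-1, -1).
General solution: c_1e^(-3t)(1,2) + c_2e^(-2t)(-1,-1).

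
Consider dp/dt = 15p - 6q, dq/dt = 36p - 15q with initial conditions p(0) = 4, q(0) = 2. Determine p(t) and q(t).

Coefficient matrix A = [[15, -6], [36, -15]].
Characteristic polynomial det(A - λI) = λ^2 - 9 = 0.
Eigenvalues λ = 3, -3.
For λ=3: (A-λI) row 1 is [12, -6], so an eigenvector is (-1, -2).
For λ=-3: (A-λI) row 1 is [18, -6], so an eigenvector is (1, 3).
General solution: C_1e^(3t)(-1,-2) + C_2e^(-3t)(1,3).
Applying p(0)=4, q(0)=2 gives C_1=-10, C_2=-6.

p(t) = 10e^(3t) - 6e^(-3t), q(t) = 20e^(3t) - 18e^(-3t)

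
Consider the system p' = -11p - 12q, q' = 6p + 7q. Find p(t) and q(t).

Coefficient matrix A = [[-11, -12], [6, 7]].
Characteristic polynomial det(A - λI) = λ^2 + 4λ - 5 = 0.
Eigenvalues λ = -5, 1.
For λ=-5: (A-λI) row 1 is [-6, -12], so an eigenvector is (2, -1).
For λ=1: (A-λI) row 1 is [-12, -12], so an eigenvector is (1, -1).
General solution: c_1e^(-5t)(2,-1) + c_2e^(t)(1,-1).

p(t) = 2c_1e^(-5t) + c_2e^(t), q(t) = -c_1e^(-5t) - c_2e^(t)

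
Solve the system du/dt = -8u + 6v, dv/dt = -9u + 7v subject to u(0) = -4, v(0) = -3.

u(t) = 2e^(t) - 6e^(-2t), v(t) = 3e^(t) - 6e^(-2t)

Coefficient matrix A = [[-8, 6], [-9, 7]].
Characteristic polynomial det(A - λI) = λ^2 + λ - 2 = 0.
Eigenvalues λ = 1, -2.
For λ=1: (A-λI) row 1 is [-9, 6], so an eigenvector is (-2, -3).
For λ=-2: (A-λI) row 1 is [-6, 6], so an eigenvector is (1, 1).
General solution: c_1e^(t)(-2,-3) + c_2e^(-2t)(1,1).
Applying u(0)=-4, v(0)=-3 gives c_1=-1, c_2=-6.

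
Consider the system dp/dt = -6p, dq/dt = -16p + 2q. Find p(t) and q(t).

p(t) = -K_2e^(-6t), q(t) = K_1e^(2t) - 2K_2e^(-6t)

Coefficient matrix A = [[-6, 0], [-16, 2]].
Characteristic polynomial det(A - λI) = λ^2 + 4λ - 12 = 0.
Eigenvalues λ = 2, -6.
For λ=2: (A-λI) row 1 is [-8, 0], so an eigenvector is (0, 1).
For λ=-6: (A-λI) row 2 is [-16, 8], so an eigenvector is (-1, -2).
General solution: K_1e^(2t)(0,1) + K_2e^(-6t)(-1,-2).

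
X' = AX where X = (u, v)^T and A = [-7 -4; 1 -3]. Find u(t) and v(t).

u(t) = 2K_1e^(-5t) + 2K_2te^(-5t) + 3K_2e^(-5t), v(t) = -K_1e^(-5t) - K_2te^(-5t) - 2K_2e^(-5t)

Coefficient matrix A = [[-7, -4], [1, -3]].
Characteristic polynomial det(A - λI) = λ^2 + 10λ + 25 = 0.
Single eigenvalue λ = -5 with algebraic multiplicity 2.
Eigenvector v = (2,-1); generalized eigenvector w with (A-λI)w=v is (3,-2).
General solution: e^(-5t)[K_1·v + K_2·(t·v + w)].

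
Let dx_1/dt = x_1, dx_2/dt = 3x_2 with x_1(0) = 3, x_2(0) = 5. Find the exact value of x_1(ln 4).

A = [[1,0],[0,3]]; eigenvalues λ = 3, 1.
Eigenvectors: (0,-1) for λ=3, (1,0) for λ=1.
From the initial condition, c_1 = -5, c_2 = 3.
x_1(ln 4) = (-5)(4^3)(0) + (3)(4^1)(1) = 12.

12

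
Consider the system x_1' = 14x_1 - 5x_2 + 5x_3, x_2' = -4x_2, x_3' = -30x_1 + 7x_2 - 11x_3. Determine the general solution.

Coefficient matrix A = [[14, -5, 5], [0, -4, 0], [-30, 7, -11]].
det(A - λI) = 0 gives eigenvalues λ = 4, -4, -1.
For λ=4: eigenvector (1,0,-2).
For λ=-4: eigenvector (0,1,1).
For λ=-1: eigenvector (-1,0,3).
General solution: K_1e^(4t)(1,0,-2) + K_2e^(-4t)(0,1,1) + K_3e^(-t)(-1,0,3).

x_1(t) = K_1e^(4t) - K_3e^(-t), x_2(t) = K_2e^(-4t), x_3(t) = -2K_1e^(4t) + K_2e^(-4t) + 3K_3e^(-t)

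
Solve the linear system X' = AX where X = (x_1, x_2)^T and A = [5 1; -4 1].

Coefficient matrix A = [[5, 1], [-4, 1]].
Characteristic polynomial det(A - λI) = λ^2 - 6λ + 9 = 0.
Single eigenvalue λ = 3 with algebraic multiplicity 2.
Eigenvector v = (1,-2); generalized eigenvector w with (A-λI)w=v is (0,1).
General solution: e^(3t)[C_1·v + C_2·(t·v + w)].

x_1(t) = C_1e^(3t) + C_2te^(3t), x_2(t) = -2C_1e^(3t) - 2C_2te^(3t) + C_2e^(3t)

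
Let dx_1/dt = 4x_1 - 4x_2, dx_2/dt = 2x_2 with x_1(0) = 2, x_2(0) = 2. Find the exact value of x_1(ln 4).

-448

A = [[4,-4],[0,2]]; eigenvalues λ = 2, 4.
Eigenvectors: (-2,-1) for λ=2, (1,0) for λ=4.
From the initial condition, c_1 = -2, c_2 = -2.
x_1(ln 4) = (-2)(4^2)(-2) + (-2)(4^4)(1) = -448.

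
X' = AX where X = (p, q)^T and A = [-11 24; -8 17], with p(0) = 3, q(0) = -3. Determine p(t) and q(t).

p(t) = -27e^(5t) + 30e^(t), q(t) = -18e^(5t) + 15e^(t)

Coefficient matrix A = [[-11, 24], [-8, 17]].
Characteristic polynomial det(A - λI) = λ^2 - 6λ + 5 = 0.
Eigenvalues λ = 5, 1.
For λ=5: (A-λI) row 1 is [-16, 24], so an eigenvector is (3, 2).
For λ=1: (A-λI) row 1 is [-12, 24], so an eigenvector is (2, 1).
General solution: K_1e^(5t)(3,2) + K_2e^(t)(2,1).
Applying p(0)=3, q(0)=-3 gives K_1=-9, K_2=15.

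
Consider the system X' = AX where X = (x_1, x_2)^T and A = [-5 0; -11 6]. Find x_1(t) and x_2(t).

x_1(t) = -c_1e^(-5t), x_2(t) = -c_1e^(-5t) + c_2e^(6t)

Coefficient matrix A = [[-5, 0], [-11, 6]].
Characteristic polynomial det(A - λI) = λ^2 - λ - 30 = 0.
Eigenvalues λ = -5, 6.
For λ=-5: (A-λI) row 2 is [-11, 11], so an eigenvector is (-1, -1).
For λ=6: (A-λI) row 1 is [-11, 0], so an eigenvector is (0, 1).
General solution: c_1e^(-5t)(-1,-1) + c_2e^(6t)(0,1).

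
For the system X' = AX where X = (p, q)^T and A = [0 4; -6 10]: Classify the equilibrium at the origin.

A = [[0,4],[-6,10]]; det(A-λI) = λ^2 - 10λ + 24.
λ = 4, 6: both positive.

unstable node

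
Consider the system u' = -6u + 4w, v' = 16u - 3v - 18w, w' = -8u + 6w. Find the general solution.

Coefficient matrix A = [[-6, 0, 4], [16, -3, -18], [-8, 0, 6]].
det(A - λI) = 0 gives eigenvalues λ = -2, -3, 2.
For λ=-2: eigenvector (1,-2,1).
For λ=-3: eigenvector (0,1,0).
For λ=2: eigenvector (1,-4,2).
General solution: C_1e^(-2t)(1,-2,1) + C_2e^(-3t)(0,1,0) + C_3e^(2t)(1,-4,2).

u(t) = C_1e^(-2t) + C_3e^(2t), v(t) = -2C_1e^(-2t) + C_2e^(-3t) - 4C_3e^(2t), w(t) = C_1e^(-2t) + 2C_3e^(2t)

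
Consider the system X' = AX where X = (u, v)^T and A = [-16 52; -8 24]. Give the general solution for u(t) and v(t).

u(t) = -3c_1e^(4t)sin(4t) - 2c_1e^(4t)cos(4t) - 2c_2e^(4t)sin(4t) + 3c_2e^(4t)cos(4t), v(t) = -c_1e^(4t)sin(4t) - c_1e^(4t)cos(4t) - c_2e^(4t)sin(4t) + c_2e^(4t)cos(4t)

Coefficient matrix A = [[-16, 52], [-8, 24]].
Characteristic polynomial det(A - λI) = λ^2 - 8λ + 32 = 0.
Eigenvalues λ = 4 ± 4i (complex conjugate pair).
For λ=4+4i: an eigenvector is (-2,-1) - i(-3,-1) = (-2 + 3i, -1 + i).
A real fundamental pair from Re and Im of e^((4+4i)t)v: X_1 = e^(4t)(cos(4t)·(-2,-1) + sin(4t)·(-3,-1)), X_2 = e^(4t)(sin(4t)·(-2,-1) - cos(4t)·(-3,-1)).
General solution: c_1X_1 + c_2X_2.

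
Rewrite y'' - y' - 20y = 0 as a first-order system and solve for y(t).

Let x_1 = y, x_2 = y'. Then x_1' = x_2 and x_2' = 20x_1 + x_2.
A = [[0,1],[20,1]]; det(A-λI) = λ^2 - λ - 20.
Eigenvalues λ = 5, -4 with eigenvectors (1,5), (1,-4).

y(t) = K_1e^(5t) + K_2e^(-4t)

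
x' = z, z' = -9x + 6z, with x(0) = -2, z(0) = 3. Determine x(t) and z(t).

Coefficient matrix A = [[0, 1], [-9, 6]].
Characteristic polynomial det(A - λI) = λ^2 - 6λ + 9 = 0.
Single eigenvalue λ = 3 with algebraic multiplicity 2.
Eigenvector v = (-1,-3); generalized eigenvector w with (A-λI)w=v is (0,-1).
General solution: e^(3t)[c_1·v + c_2·(t·v + w)].
Applying x(0)=-2, z(0)=3 gives c_1=2, c_2=-9.

x(t) = 9te^(3t) - 2e^(3t), z(t) = 27te^(3t) + 3e^(3t)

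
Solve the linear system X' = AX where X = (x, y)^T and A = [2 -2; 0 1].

Coefficient matrix A = [[2, -2], [0, 1]].
Characteristic polynomial det(A - λI) = λ^2 - 3λ + 2 = 0.
Eigenvalues λ = 1, 2.
For λ=1: (A-λI) row 1 is [1, -2], so an eigenvector is (-2, -1).
For λ=2: (A-λI) row 1 is [0, -2], so an eigenvector is (-1, 0).
General solution: K_1e^(t)(-2,-1) + K_2e^(2t)(-1,0).

x(t) = -2K_1e^(t) - K_2e^(2t), y(t) = -K_1e^(t)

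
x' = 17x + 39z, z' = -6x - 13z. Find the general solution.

Coefficient matrix A = [[17, 39], [-6, -13]].
Characteristic polynomial det(A - λI) = λ^2 - 4λ + 13 = 0.
Eigenvalues λ = 2 ± 3i (complex conjugate pair).
For λ=2+3i: an eigenvector is (-3,1) - i(-2,1) = (-3 + 2i, 1 - i).
A real fundamental pair from Re and Im of e^((2+3i)t)v: X_1 = e^(2t)(cos(3t)·(-3,1) + sin(3t)·(-2,1)), X_2 = e^(2t)(sin(3t)·(-3,1) - cos(3t)·(-2,1)).
General solution: K_1X_1 + K_2X_2.

x(t) = -2K_1e^(2t)sin(3t) - 3K_1e^(2t)cos(3t) - 3K_2e^(2t)sin(3t) + 2K_2e^(2t)cos(3t), z(t) = K_1e^(2t)sin(3t) + K_1e^(2t)cos(3t) + K_2e^(2t)sin(3t) - K_2e^(2t)cos(3t)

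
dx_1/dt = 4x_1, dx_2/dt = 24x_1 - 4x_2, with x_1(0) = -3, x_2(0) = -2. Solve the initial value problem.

Coefficient matrix A = [[4, 0], [24, -4]].
Characteristic polynomial det(A - λI) = λ^2 - 16 = 0.
Eigenvalues λ = 4, -4.
For λ=4: (A-λI) row 2 is [24, -8], so an eigenvector is (1, 3).
For λ=-4: (A-λI) row 1 is [8, 0], so an eigenvector is (0, 1).
General solution: K_1e^(4t)(1,3) + K_2e^(-4t)(0,1).
Applying x_1(0)=-3, x_2(0)=-2 gives K_1=-3, K_2=7.

x_1(t) = -3e^(4t), x_2(t) = -9e^(4t) + 7e^(-4t)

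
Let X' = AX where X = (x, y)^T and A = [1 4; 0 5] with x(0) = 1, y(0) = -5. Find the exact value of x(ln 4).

-5096

A = [[1,4],[0,5]]; eigenvalues λ = 5, 1.
Eigenvectors: (1,1) for λ=5, (-1,0) for λ=1.
From the initial condition, c_1 = -5, c_2 = -6.
x(ln 4) = (-5)(4^5)(1) + (-6)(4^1)(-1) = -5096.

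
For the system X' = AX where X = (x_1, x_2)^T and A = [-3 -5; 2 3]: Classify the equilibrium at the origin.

center

A = [[-3,-5],[2,3]]; det(A-λI) = λ^2 + 1.
λ = 0 ± i: zero real part.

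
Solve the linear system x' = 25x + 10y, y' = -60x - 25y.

Coefficient matrix A = [[25, 10], [-60, -25]].
Characteristic polynomial det(A - λI) = λ^2 - 25 = 0.
Eigenvalues λ = -5, 5.
For λ=-5: (A-λI) row 1 is [30, 10], so an eigenvector is (-1, 3).
For λ=5: (A-λI) row 1 is [20, 10], so an eigenvector is (-1, 2).
General solution: c_1e^(-5t)(-1,3) + c_2e^(5t)(-1,2).

x(t) = -c_1e^(-5t) - c_2e^(5t), y(t) = 3c_1e^(-5t) + 2c_2e^(5t)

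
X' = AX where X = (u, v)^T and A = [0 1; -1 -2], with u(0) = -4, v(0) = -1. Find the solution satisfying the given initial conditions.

u(t) = -5te^(-t) - 4e^(-t), v(t) = 5te^(-t) - e^(-t)

Coefficient matrix A = [[0, 1], [-1, -2]].
Characteristic polynomial det(A - λI) = λ^2 + 2λ + 1 = 0.
Single eigenvalue λ = -1 with algebraic multiplicity 2.
Eigenvector v = (1,-1); generalized eigenvector w with (A-λI)w=v is (3,-2).
General solution: e^(-t)[K_1·v + K_2·(t·v + w)].
Applying u(0)=-4, v(0)=-1 gives K_1=11, K_2=-5.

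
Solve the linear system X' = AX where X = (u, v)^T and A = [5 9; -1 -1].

u(t) = -3C_1e^(2t) - 3C_2te^(2t) + 2C_2e^(2t), v(t) = C_1e^(2t) + C_2te^(2t) - C_2e^(2t)

Coefficient matrix A = [[5, 9], [-1, -1]].
Characteristic polynomial det(A - λI) = λ^2 - 4λ + 4 = 0.
Single eigenvalue λ = 2 with algebraic multiplicity 2.
Eigenvector v = (-3,1); generalized eigenvector w with (A-λI)w=v is (2,-1).
General solution: e^(2t)[C_1·v + C_2·(t·v + w)].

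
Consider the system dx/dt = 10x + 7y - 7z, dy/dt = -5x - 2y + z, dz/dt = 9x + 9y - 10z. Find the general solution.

x(t) = C_1e^(-4t) - C_3e^(3t), y(t) = C_1e^(-4t) + C_2e^(-t) + C_3e^(3t), z(t) = 3C_1e^(-4t) + C_2e^(-t)

Coefficient matrix A = [[10, 7, -7], [-5, -2, 1], [9, 9, -10]].
det(A - λI) = 0 gives eigenvalues λ = -4, -1, 3.
For λ=-4: eigenvector (1,1,3).
For λ=-1: eigenvector (0,1,1).
For λ=3: eigenvector (-1,1,0).
General solution: C_1e^(-4t)(1,1,3) + C_2e^(-t)(0,1,1) + C_3e^(3t)(-1,1,0).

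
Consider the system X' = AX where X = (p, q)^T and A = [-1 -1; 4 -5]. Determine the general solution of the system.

p(t) = K_1e^(-3t) + K_2te^(-3t), q(t) = 2K_1e^(-3t) + 2K_2te^(-3t) - K_2e^(-3t)

Coefficient matrix A = [[-1, -1], [4, -5]].
Characteristic polynomial det(A - λI) = λ^2 + 6λ + 9 = 0.
Single eigenvalue λ = -3 with algebraic multiplicity 2.
Eigenvector v = (1,2); generalized eigenvector w with (A-λI)w=v is (0,-1).
General solution: e^(-3t)[K_1·v + K_2·(t·v + w)].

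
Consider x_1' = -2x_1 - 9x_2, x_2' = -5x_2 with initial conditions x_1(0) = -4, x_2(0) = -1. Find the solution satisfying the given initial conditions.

Coefficient matrix A = [[-2, -9], [0, -5]].
Characteristic polynomial det(A - λI) = λ^2 + 7λ + 10 = 0.
Eigenvalues λ = -2, -5.
For λ=-2: (A-λI) row 1 is [0, -9], so an eigenvector is (-1, 0).
For λ=-5: (A-λI) row 1 is [3, -9], so an eigenvector is (3, 1).
General solution: K_1e^(-2t)(-1,0) + K_2e^(-5t)(3,1).
Applying x_1(0)=-4, x_2(0)=-1 gives K_1=1, K_2=-1.

x_1(t) = -e^(-2t) - 3e^(-5t), x_2(t) = -e^(-5t)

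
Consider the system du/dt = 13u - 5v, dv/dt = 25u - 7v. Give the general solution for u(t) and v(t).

Coefficient matrix A = [[13, -5], [25, -7]].
Characteristic polynomial det(A - λI) = λ^2 - 6λ + 34 = 0.
Eigenvalues λ = 3 ± 5i (complex conjugate pair).
For λ=3+5i: an eigenvector is (0,1) - i(-1,-2) = (0 + i, 1 + 2i).
A real fundamental pair from Re and Im of e^((3+5i)t)v: X_1 = e^(3t)(cos(5t)·(0,1) + sin(5t)·(-1,-2)), X_2 = e^(3t)(sin(5t)·(0,1) - cos(5t)·(-1,-2)).
General solution: K_1X_1 + K_2X_2.

u(t) = -K_1e^(3t)sin(5t) + K_2e^(3t)cos(5t), v(t) = -2K_1e^(3t)sin(5t) + K_1e^(3t)cos(5t) + K_2e^(3t)sin(5t) + 2K_2e^(3t)cos(5t)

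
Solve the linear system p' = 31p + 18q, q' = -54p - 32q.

Coefficient matrix A = [[31, 18], [-54, -32]].
Characteristic polynomial det(A - λI) = λ^2 + λ - 20 = 0.
Eigenvalues λ = 4, -5.
For λ=4: (A-λI) row 1 is [27, 18], so an eigenvector is (2, -3).
For λ=-5: (A-λI) row 1 is [36, 18], so an eigenvector is (-1, 2).
General solution: C_1e^(4t)(2,-3) + C_2e^(-5t)(-1,2).

p(t) = 2C_1e^(4t) - C_2e^(-5t), q(t) = -3C_1e^(4t) + 2C_2e^(-5t)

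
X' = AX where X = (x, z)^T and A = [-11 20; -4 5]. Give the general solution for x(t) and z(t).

Coefficient matrix A = [[-11, 20], [-4, 5]].
Characteristic polynomial det(A - λI) = λ^2 + 6λ + 25 = 0.
Eigenvalues λ = -3 ± 4i (complex conjugate pair).
For λ=-3+4i: an eigenvector is (-1,0) - i(2,1) = (-1 - 2i, 0 - i).
A real fundamental pair from Re and Im of e^((-3+4i)t)v: X_1 = e^(-3t)(cos(4t)·(-1,0) + sin(4t)·(2,1)), X_2 = e^(-3t)(sin(4t)·(-1,0) - cos(4t)·(2,1)).
General solution: K_1X_1 + K_2X_2.

x(t) = 2K_1e^(-3t)sin(4t) - K_1e^(-3t)cos(4t) - K_2e^(-3t)sin(4t) - 2K_2e^(-3t)cos(4t), z(t) = K_1e^(-3t)sin(4t) - K_2e^(-3t)cos(4t)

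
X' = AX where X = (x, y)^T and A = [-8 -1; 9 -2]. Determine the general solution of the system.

x(t) = -c_1e^(-5t) - c_2te^(-5t) + c_2e^(-5t), y(t) = 3c_1e^(-5t) + 3c_2te^(-5t) - 2c_2e^(-5t)

Coefficient matrix A = [[-8, -1], [9, -2]].
Characteristic polynomial det(A - λI) = λ^2 + 10λ + 25 = 0.
Single eigenvalue λ = -5 with algebraic multiplicity 2.
Eigenvector v = (-1,3); generalized eigenvector w with (A-λI)w=v is (1,-2).
General solution: e^(-5t)[c_1·v + c_2·(t·v + w)].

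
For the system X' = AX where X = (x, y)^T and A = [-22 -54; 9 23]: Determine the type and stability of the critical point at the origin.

A = [[-22,-54],[9,23]]; det(A-λI) = λ^2 - λ - 20.
λ = -4, 5: opposite signs.

saddle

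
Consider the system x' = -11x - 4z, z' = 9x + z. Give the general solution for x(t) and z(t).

x(t) = 2c_1e^(-5t) + 2c_2te^(-5t) + c_2e^(-5t), z(t) = -3c_1e^(-5t) - 3c_2te^(-5t) - 2c_2e^(-5t)

Coefficient matrix A = [[-11, -4], [9, 1]].
Characteristic polynomial det(A - λI) = λ^2 + 10λ + 25 = 0.
Single eigenvalue λ = -5 with algebraic multiplicity 2.
Eigenvector v = (2,-3); generalized eigenvector w with (A-λI)w=v is (1,-2).
General solution: e^(-5t)[c_1·v + c_2·(t·v + w)].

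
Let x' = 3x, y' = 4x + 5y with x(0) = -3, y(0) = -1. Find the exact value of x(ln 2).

A = [[3,0],[4,5]]; eigenvalues λ = 5, 3.
Eigenvectors: (0,-1) for λ=5, (1,-2) for λ=3.
From the initial condition, c_1 = 7, c_2 = -3.
x(ln 2) = (7)(2^5)(0) + (-3)(2^3)(1) = -24.

-24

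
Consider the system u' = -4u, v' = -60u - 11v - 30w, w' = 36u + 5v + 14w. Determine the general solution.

u(t) = c_1e^(-4t), v(t) = -2c_2e^(4t) + 3c_3e^(-t), w(t) = -2c_1e^(-4t) + c_2e^(4t) - c_3e^(-t)

Coefficient matrix A = [[-4, 0, 0], [-60, -11, -30], [36, 5, 14]].
det(A - λI) = 0 gives eigenvalues λ = -4, 4, -1.
For λ=-4: eigenvector (1,0,-2).
For λ=4: eigenvector (0,-2,1).
For λ=-1: eigenvector (0,3,-1).
General solution: c_1e^(-4t)(1,0,-2) + c_2e^(4t)(0,-2,1) + c_3e^(-t)(0,3,-1).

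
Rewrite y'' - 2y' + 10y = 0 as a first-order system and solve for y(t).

Let x_1 = y, x_2 = y'. Then x_1' = x_2 and x_2' = -10x_1 + 2x_2.
A = [[0,1],[-10,2]]; det(A-λI) = λ^2 - 2λ + 10.
Eigenvalues λ = 1 ± 3i.

y(t) = K_1e^(t)cos(3t) + K_2e^(t)sin(3t)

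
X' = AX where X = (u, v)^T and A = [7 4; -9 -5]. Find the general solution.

u(t) = 2c_1e^(t) + 2c_2te^(t) + c_2e^(t), v(t) = -3c_1e^(t) - 3c_2te^(t) - c_2e^(t)

Coefficient matrix A = [[7, 4], [-9, -5]].
Characteristic polynomial det(A - λI) = λ^2 - 2λ + 1 = 0.
Single eigenvalue λ = 1 with algebraic multiplicity 2.
Eigenvector v = (2,-3); generalized eigenvector w with (A-λI)w=v is (1,-1).
General solution: e^(t)[c_1·v + c_2·(t·v + w)].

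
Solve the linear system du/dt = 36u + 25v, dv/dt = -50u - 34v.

Coefficient matrix A = [[36, 25], [-50, -34]].
Characteristic polynomial det(A - λI) = λ^2 - 2λ + 26 = 0.
Eigenvalues λ = 1 ± 5i (complex conjugate pair).
For λ=1+5i: an eigenvector is (2,-3) - i(-1,1) = (2 + i, -3 - i).
A real fundamental pair from Re and Im of e^((1+5i)t)v: X_1 = e^(t)(cos(5t)·(2,-3) + sin(5t)·(-1,1)), X_2 = e^(t)(sin(5t)·(2,-3) - cos(5t)·(-1,1)).
General solution: C_1X_1 + C_2X_2.

u(t) = -C_1e^(t)sin(5t) + 2C_1e^(t)cos(5t) + 2C_2e^(t)sin(5t) + C_2e^(t)cos(5t), v(t) = C_1e^(t)sin(5t) - 3C_1e^(t)cos(5t) - 3C_2e^(t)sin(5t) - C_2e^(t)cos(5t)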